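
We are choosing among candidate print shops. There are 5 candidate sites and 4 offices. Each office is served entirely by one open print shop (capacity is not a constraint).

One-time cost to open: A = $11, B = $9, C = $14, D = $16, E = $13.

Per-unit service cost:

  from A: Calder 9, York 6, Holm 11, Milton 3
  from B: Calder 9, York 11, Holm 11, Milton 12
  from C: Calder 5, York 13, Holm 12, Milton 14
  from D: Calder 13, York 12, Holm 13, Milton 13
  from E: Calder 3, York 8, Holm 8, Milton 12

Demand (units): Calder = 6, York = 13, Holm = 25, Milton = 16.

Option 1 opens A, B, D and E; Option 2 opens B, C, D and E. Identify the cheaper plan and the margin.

Option 1 is cheaper by 173.

Option 1: {A, B, D, E}: Calder→E 3·6=18, York→A 6·13=78, Holm→E 8·25=200, Milton→A 3·16=48. Service 344; fixed 49; total 393.
Option 2: {B, C, D, E}: Calder→E 3·6=18, York→E 8·13=104, Holm→E 8·25=200, Milton→B 12·16=192. Service 514; fixed 52; total 566.
Difference: |393 − 566| = 173.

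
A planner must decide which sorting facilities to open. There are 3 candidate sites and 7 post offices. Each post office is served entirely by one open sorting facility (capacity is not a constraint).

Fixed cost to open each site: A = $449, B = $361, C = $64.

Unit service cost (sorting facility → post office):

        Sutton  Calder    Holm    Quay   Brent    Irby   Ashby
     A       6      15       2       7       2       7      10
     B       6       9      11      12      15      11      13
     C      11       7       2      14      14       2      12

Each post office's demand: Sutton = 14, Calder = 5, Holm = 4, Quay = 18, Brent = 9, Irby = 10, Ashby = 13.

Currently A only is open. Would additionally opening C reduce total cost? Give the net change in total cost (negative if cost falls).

Current service cost with {A}: 511.
Adding C: each post office re-picks its cheapest; new service cost 421, saving 90.
Extra fixed cost: 64. Net change = 64 − 90 = -26.
(Totals: 960 → 934.)

Yes — net change −26 (cost falls by 26).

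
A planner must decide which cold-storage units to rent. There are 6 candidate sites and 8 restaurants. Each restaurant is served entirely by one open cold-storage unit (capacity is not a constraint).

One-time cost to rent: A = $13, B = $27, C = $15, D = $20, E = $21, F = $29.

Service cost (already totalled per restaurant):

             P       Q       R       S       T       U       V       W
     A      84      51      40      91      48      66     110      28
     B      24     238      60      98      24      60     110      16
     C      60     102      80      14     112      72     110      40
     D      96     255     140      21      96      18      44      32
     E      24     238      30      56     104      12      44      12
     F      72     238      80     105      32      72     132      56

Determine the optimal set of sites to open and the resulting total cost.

For any fixed open set, each restaurant goes to its cheapest open site; total = fixed + service.
{A, C, E}: P→E 24, Q→A 51, R→E 30, S→C 14, T→A 48, U→E 12, V→E 44, W→E 12. Service 235; fixed 49; total 284.
{A, B, C, E}: service 211 + fixed 76 = 287
{A, D, E}: service 242 + fixed 54 = 296
{A, B, C, D, E, F}: service 211 + fixed 125 = 336
No other subset beats 284.

Open A, C and E; minimum total cost 284.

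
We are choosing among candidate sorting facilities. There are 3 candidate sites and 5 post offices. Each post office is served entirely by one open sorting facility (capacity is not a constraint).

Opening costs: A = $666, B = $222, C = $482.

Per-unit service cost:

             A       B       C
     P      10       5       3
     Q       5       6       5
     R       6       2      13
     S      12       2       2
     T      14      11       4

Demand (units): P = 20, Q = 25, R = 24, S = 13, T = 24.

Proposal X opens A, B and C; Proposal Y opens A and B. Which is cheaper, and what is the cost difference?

Proposal Y is cheaper by 274.

Proposal X: {A, B, C}: P→C 3·20=60, Q→A 5·25=125, R→B 2·24=48, S→B 2·13=26, T→C 4·24=96. Service 355; fixed 1370; total 1725.
Proposal Y: {A, B}: P→B 5·20=100, Q→A 5·25=125, R→B 2·24=48, S→B 2·13=26, T→B 11·24=264. Service 563; fixed 888; total 1451.
Difference: |1725 − 1451| = 274.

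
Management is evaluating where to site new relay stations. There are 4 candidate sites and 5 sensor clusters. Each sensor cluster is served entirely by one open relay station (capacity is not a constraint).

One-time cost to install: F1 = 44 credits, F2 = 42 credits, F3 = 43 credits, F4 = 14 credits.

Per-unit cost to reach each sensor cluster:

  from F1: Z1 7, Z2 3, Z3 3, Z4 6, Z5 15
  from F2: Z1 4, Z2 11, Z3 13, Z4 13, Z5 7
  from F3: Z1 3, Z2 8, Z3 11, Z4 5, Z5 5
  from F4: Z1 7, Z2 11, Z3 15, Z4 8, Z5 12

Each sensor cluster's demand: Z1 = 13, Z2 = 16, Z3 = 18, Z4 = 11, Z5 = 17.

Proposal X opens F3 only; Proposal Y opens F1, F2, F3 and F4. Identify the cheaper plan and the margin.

Proposal Y is cheaper by 124.

Proposal X: {F3}: Z1→F3 3·13=39, Z2→F3 8·16=128, Z3→F3 11·18=198, Z4→F3 5·11=55, Z5→F3 5·17=85. Service 505; fixed 43; total 548.
Proposal Y: {F1, F2, F3, F4}: Z1→F3 3·13=39, Z2→F1 3·16=48, Z3→F1 3·18=54, Z4→F3 5·11=55, Z5→F3 5·17=85. Service 281; fixed 143; total 424.
Difference: |548 − 424| = 124.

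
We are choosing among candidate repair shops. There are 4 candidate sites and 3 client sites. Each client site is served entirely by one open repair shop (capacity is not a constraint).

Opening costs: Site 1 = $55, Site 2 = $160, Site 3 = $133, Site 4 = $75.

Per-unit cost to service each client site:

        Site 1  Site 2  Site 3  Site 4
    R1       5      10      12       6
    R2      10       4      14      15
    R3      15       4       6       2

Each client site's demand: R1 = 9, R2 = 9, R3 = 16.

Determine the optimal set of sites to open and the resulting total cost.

For any fixed open set, each client site goes to its cheapest open site; total = fixed + service.
{Site 4}: R1→Site 4 6·9=54, R2→Site 4 15·9=135, R3→Site 4 2·16=32. Service 221; fixed 75; total 296.
{Site 1, Site 4}: service 167 + fixed 130 = 297
{Site 2}: service 190 + fixed 160 = 350
{Site 1, Site 2, Site 3, Site 4}: service 113 + fixed 423 = 536
(All 15 nonempty subsets were checked; Site 4 only is lowest.)

Open Site 4 only; minimum total cost 296.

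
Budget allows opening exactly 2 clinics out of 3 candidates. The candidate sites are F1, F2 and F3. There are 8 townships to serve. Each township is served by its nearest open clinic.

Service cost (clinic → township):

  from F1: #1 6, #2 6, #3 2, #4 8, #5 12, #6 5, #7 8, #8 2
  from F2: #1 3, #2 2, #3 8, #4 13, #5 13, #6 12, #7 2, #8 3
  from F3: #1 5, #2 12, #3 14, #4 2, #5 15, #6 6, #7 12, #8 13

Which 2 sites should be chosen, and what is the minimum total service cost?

Choose F1 and F2; total service cost 36.

With exactly 2 open, each township uses its cheapest among the chosen.
{F1, F2}: #1→F2 3, #2→F2 2, #3→F1 2, #4→F1 8, #5→F1 12, #6→F1 5, #7→F2 2, #8→F1 2. Service cost 36.
{F2, F3}: service cost 39
{F1, F3}: service cost 42
Among all 3 size-2 choices, {F1, F2} is lowest.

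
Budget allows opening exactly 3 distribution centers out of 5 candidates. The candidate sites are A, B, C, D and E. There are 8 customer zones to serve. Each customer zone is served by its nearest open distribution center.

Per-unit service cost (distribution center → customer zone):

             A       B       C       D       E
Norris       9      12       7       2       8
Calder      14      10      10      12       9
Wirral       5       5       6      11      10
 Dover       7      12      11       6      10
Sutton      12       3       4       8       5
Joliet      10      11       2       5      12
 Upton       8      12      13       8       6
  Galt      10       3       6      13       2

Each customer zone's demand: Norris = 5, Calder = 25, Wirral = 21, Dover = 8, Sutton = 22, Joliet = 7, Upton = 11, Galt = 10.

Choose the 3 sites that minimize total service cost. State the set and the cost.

With exactly 3 open, each customer zone uses its cheapest among the chosen.
{B, D, E}: Norris→D 2·5=10, Calder→E 9·25=225, Wirral→B 5·21=105, Dover→D 6·8=48, Sutton→B 3·22=66, Joliet→D 5·7=35, Upton→E 6·11=66, Galt→E 2·10=20. Service cost 575.
{C, D, E}: service cost 597
{A, C, E}: service cost 609
Among all 10 size-3 choices, {B, D, E} is lowest.

Choose B, D and E; total service cost 575.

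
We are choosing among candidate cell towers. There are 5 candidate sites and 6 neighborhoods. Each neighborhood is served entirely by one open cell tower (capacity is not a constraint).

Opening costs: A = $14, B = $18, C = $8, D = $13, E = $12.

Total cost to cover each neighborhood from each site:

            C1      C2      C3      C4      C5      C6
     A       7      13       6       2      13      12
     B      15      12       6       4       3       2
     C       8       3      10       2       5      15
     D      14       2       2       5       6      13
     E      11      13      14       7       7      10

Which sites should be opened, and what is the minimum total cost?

For any fixed open set, each neighborhood goes to its cheapest open site; total = fixed + service.
{B, C}: C1→C 8, C2→C 3, C3→B 6, C4→C 2, C5→B 3, C6→B 2. Service 24; fixed 26; total 50.
{C}: C1→C 8, C2→C 3, C3→C 10, C4→C 2, C5→C 5, C6→C 15. Service 43; fixed 8; total 51.
{C, D}: service 32 + fixed 21 = 53
{A, B, C, D, E}: C1→A 7, C2→D 2, C3→D 2, C4→A 2, C5→B 3, C6→B 2. Service 18; fixed 65; total 83.
No other subset beats 50.

Open B and C; minimum total cost 50.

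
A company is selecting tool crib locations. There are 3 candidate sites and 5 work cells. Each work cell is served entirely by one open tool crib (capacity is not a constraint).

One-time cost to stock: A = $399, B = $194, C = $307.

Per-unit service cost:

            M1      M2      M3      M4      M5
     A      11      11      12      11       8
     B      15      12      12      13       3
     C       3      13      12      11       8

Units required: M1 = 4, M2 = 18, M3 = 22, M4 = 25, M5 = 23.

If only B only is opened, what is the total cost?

Each work cell is assigned to its cheapest site among the open ones.
{B}: M1→B 15·4=60, M2→B 12·18=216, M3→B 12·22=264, M4→B 13·25=325, M5→B 3·23=69. Service 934; fixed 194; total 1128.

Total cost: 1128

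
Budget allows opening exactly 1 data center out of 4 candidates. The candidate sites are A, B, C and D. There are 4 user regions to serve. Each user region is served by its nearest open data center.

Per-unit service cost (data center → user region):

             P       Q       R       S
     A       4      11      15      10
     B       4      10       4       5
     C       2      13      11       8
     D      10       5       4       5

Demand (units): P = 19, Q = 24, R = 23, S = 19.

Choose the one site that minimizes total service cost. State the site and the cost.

With exactly 1 open, each user region uses its cheapest among the chosen.
{D}: P→D 10·19=190, Q→D 5·24=120, R→D 4·23=92, S→D 5·19=95. Service cost 497.
{B}: service cost 503
{C}: service cost 755
Among all 4 size-1 choices, {D} is lowest.

Choose D only; total service cost 497.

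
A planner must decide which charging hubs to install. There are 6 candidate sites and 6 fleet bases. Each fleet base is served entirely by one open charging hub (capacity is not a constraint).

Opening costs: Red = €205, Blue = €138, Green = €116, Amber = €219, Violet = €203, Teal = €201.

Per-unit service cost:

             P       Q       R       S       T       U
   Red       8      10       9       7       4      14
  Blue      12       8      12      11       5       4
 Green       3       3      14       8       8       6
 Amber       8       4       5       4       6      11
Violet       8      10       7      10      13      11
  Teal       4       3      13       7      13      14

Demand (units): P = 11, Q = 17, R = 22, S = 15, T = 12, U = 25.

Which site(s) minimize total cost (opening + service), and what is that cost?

For any fixed open set, each fleet base goes to its cheapest open site; total = fixed + service.
{Green, Amber}: P→Green 3·11=33, Q→Green 3·17=51, R→Amber 5·22=110, S→Amber 4·15=60, T→Amber 6·12=72, U→Green 6·25=150. Service 476; fixed 335; total 811.
{Blue, Amber}: P→Amber 8·11=88, Q→Amber 4·17=68, R→Amber 5·22=110, S→Amber 4·15=60, T→Blue 5·12=60, U→Blue 4·25=100. Service 486; fixed 357; total 843.
{Green}: service 758 + fixed 116 = 874
{Red, Blue, Green, Amber, Violet, Teal}: service 402 + fixed 1082 = 1484
No other subset beats 811.

Open Green and Amber; minimum total cost 811.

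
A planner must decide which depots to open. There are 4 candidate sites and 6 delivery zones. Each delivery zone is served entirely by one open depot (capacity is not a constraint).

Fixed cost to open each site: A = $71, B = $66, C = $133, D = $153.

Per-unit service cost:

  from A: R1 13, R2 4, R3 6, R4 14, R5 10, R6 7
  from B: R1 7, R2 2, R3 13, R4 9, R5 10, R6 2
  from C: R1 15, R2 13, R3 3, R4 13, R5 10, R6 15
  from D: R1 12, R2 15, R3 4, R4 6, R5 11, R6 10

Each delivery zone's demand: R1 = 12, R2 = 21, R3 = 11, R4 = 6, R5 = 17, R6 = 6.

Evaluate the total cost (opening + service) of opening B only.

Total cost: 571

Each delivery zone is assigned to its cheapest site among the open ones.
{B}: R1→B 7·12=84, R2→B 2·21=42, R3→B 13·11=143, R4→B 9·6=54, R5→B 10·17=170, R6→B 2·6=12. Service 505; fixed 66; total 571.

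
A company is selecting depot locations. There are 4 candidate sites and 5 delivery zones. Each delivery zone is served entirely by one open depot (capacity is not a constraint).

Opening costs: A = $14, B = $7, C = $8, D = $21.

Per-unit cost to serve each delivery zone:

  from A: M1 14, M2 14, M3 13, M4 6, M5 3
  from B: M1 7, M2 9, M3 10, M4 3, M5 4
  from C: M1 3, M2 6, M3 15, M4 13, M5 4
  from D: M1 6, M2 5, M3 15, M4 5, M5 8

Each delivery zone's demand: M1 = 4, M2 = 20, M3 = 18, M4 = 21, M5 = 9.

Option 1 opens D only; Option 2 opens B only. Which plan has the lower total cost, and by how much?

Option 1: {D}: M1→D 6·4=24, M2→D 5·20=100, M3→D 15·18=270, M4→D 5·21=105, M5→D 8·9=72. Service 571; fixed 21; total 592.
Option 2: {B}: M1→B 7·4=28, M2→B 9·20=180, M3→B 10·18=180, M4→B 3·21=63, M5→B 4·9=36. Service 487; fixed 7; total 494.
Difference: |592 − 494| = 98.

Option 2 is cheaper by 98.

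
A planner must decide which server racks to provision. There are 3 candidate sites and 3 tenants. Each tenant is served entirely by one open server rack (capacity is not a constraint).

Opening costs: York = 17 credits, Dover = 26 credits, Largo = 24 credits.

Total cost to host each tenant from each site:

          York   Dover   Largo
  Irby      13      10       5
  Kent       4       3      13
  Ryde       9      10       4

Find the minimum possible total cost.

Minimum total cost: 43

For any fixed open set, each tenant goes to its cheapest open site; total = fixed + service.
{York}: Irby→York 13, Kent→York 4, Ryde→York 9. Service 26; fixed 17; total 43.
{Largo}: Irby→Largo 5, Kent→Largo 13, Ryde→Largo 4. Service 22; fixed 24; total 46.
{Dover}: service 23 + fixed 26 = 49
{York, Dover, Largo}: Irby→Largo 5, Kent→Dover 3, Ryde→Largo 4. Service 12; fixed 67; total 79.
No other subset beats 43.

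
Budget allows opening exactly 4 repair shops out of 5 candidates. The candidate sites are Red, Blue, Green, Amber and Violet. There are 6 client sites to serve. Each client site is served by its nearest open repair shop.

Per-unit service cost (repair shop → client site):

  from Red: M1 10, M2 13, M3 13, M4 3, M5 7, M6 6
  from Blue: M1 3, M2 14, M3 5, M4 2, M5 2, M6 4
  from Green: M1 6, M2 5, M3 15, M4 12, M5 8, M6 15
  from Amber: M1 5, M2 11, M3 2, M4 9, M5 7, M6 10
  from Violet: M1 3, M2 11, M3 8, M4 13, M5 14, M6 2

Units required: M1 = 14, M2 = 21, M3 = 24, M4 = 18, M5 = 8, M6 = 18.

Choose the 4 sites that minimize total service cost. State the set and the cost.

With exactly 4 open, each client site uses its cheapest among the chosen.
{Blue, Green, Amber, Violet}: M1→Blue 3·14=42, M2→Green 5·21=105, M3→Amber 2·24=48, M4→Blue 2·18=36, M5→Blue 2·8=16, M6→Violet 2·18=36. Service cost 283.
{Red, Blue, Green, Amber}: service cost 319
{Red, Green, Amber, Violet}: service cost 341
Among all 5 size-4 choices, {Blue, Green, Amber, Violet} is lowest.

Choose Blue, Green, Amber and Violet; total service cost 283.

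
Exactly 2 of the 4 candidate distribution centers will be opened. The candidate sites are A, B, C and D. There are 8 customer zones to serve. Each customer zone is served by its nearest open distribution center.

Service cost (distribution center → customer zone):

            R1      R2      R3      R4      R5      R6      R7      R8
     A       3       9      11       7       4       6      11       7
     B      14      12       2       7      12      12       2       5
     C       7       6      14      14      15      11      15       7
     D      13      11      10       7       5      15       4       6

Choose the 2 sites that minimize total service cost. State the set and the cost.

With exactly 2 open, each customer zone uses its cheapest among the chosen.
{A, B}: R1→A 3, R2→A 9, R3→B 2, R4→A 7, R5→A 4, R6→A 6, R7→B 2, R8→B 5. Service cost 38.
{A, D}: service cost 49
{B, C}: service cost 52
Among all 6 size-2 choices, {A, B} is lowest.

Choose A and B; total service cost 38.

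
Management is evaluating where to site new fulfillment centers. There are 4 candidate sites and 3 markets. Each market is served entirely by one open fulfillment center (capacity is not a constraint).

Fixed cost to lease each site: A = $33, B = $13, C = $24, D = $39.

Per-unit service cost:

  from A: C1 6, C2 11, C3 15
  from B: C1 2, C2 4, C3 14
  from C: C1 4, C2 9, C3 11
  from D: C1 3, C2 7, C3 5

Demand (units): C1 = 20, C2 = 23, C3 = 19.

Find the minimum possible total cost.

For any fixed open set, each market goes to its cheapest open site; total = fixed + service.
{B, D}: C1→B 2·20=40, C2→B 4·23=92, C3→D 5·19=95. Service 227; fixed 52; total 279.
{B, C, D}: service 227 + fixed 76 = 303
{A, B, D}: service 227 + fixed 85 = 312
{A, B, C, D}: C1→B 2·20=40, C2→B 4·23=92, C3→D 5·19=95. Service 227; fixed 109; total 336.
(All 15 nonempty subsets were checked; B and D is lowest.)

Minimum total cost: 279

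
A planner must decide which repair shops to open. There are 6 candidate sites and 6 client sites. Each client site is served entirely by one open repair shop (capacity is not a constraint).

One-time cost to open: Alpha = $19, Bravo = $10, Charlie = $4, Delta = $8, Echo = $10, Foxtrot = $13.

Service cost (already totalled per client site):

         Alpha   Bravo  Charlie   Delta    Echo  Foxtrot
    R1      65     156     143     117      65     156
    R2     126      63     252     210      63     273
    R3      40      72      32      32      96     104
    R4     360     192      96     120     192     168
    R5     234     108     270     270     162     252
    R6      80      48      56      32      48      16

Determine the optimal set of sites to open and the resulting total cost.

Open Bravo, Charlie, Echo and Foxtrot; minimum total cost 417.

For any fixed open set, each client site goes to its cheapest open site; total = fixed + service.
{Bravo, Charlie, Echo, Foxtrot}: R1→Echo 65, R2→Bravo 63, R3→Charlie 32, R4→Charlie 96, R5→Bravo 108, R6→Foxtrot 16. Service 380; fixed 37; total 417.
{Bravo, Charlie, Delta, Echo, Foxtrot}: service 380 + fixed 45 = 425
{Alpha, Bravo, Charlie, Foxtrot}: service 380 + fixed 46 = 426
{Alpha, Bravo, Charlie, Delta, Echo, Foxtrot}: R1→Alpha 65, R2→Bravo 63, R3→Charlie 32, R4→Charlie 96, R5→Bravo 108, R6→Foxtrot 16. Service 380; fixed 64; total 444.
No other subset beats 417.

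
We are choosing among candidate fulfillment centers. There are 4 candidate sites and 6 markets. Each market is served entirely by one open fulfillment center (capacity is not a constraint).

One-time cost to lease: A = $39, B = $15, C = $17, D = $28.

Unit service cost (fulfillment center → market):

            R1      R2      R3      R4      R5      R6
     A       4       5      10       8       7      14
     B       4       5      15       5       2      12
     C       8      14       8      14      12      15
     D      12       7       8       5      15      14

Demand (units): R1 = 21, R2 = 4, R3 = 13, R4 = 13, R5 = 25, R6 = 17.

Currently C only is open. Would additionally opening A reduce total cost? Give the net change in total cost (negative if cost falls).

Current service cost with {C}: 1065.
Adding A: each market re-picks its cheapest; new service cost 725, saving 340.
Extra fixed cost: 39. Net change = 39 − 340 = -301.
(Totals: 1082 → 781.)

Yes — net change −301 (cost falls by 301).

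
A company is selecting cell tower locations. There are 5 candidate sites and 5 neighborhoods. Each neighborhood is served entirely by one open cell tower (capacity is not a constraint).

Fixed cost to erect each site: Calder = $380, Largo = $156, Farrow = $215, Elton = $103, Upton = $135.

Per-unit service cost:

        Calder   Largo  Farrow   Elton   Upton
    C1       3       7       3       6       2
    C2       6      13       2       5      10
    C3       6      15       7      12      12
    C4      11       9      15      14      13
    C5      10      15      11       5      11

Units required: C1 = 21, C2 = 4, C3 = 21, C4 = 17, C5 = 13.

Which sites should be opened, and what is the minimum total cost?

Open Elton only; minimum total cost 804.

For any fixed open set, each neighborhood goes to its cheapest open site; total = fixed + service.
{Elton}: C1→Elton 6·21=126, C2→Elton 5·4=20, C3→Elton 12·21=252, C4→Elton 14·17=238, C5→Elton 5·13=65. Service 701; fixed 103; total 804.
{Farrow}: service 616 + fixed 215 = 831
{Upton}: C1→Upton 2·21=42, C2→Upton 10·4=40, C3→Upton 12·21=252, C4→Upton 13·17=221, C5→Upton 11·13=143. Service 698; fixed 135; total 833.
{Calder, Largo, Farrow, Elton, Upton}: service 394 + fixed 989 = 1383
No other subset beats 804.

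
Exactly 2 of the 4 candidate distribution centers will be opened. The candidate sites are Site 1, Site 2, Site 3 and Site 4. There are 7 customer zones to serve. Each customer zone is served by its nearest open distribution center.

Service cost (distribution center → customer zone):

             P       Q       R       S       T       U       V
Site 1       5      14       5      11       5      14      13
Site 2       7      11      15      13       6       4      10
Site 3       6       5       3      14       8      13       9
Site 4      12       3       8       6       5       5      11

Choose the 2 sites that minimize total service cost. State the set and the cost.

Choose Site 3 and Site 4; total service cost 37.

With exactly 2 open, each customer zone uses its cheapest among the chosen.
{Site 3, Site 4}: P→Site 3 6, Q→Site 4 3, R→Site 3 3, S→Site 4 6, T→Site 4 5, U→Site 4 5, V→Site 3 9. Service cost 37.
{Site 1, Site 4}: service cost 40
{Site 2, Site 4}: service cost 43
Among all 6 size-2 choices, {Site 3, Site 4} is lowest.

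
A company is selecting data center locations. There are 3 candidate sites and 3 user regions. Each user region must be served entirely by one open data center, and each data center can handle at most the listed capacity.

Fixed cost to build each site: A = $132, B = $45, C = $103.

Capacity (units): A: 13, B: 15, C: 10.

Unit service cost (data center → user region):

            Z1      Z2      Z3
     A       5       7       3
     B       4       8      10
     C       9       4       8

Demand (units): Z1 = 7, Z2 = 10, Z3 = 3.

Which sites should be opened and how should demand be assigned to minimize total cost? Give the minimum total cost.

Open {B, C}: Z1→B 4·7=28, Z2→C 4·10=40, Z3→B 10·3=30.
Loads: B carries 10/15, C carries 10/10. Service 98; fixed 148; total 246.
Next best feasible plan costs 284.

Minimum total cost: 246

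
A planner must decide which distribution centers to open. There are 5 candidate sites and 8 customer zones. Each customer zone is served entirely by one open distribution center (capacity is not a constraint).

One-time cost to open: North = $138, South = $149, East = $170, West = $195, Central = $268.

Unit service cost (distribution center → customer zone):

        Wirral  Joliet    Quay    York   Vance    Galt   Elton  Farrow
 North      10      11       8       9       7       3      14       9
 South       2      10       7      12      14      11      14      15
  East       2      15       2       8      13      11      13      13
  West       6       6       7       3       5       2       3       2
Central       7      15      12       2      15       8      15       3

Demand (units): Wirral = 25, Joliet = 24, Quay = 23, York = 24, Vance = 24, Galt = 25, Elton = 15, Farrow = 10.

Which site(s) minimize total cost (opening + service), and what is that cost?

Open East and West; minimum total cost 912.

For any fixed open set, each customer zone goes to its cheapest open site; total = fixed + service.
{East, West}: Wirral→East 2·25=50, Joliet→West 6·24=144, Quay→East 2·23=46, York→West 3·24=72, Vance→West 5·24=120, Galt→West 2·25=50, Elton→West 3·15=45, Farrow→West 2·10=20. Service 547; fixed 365; total 912.
{West}: service 762 + fixed 195 = 957
{South, West}: service 662 + fixed 344 = 1006
{North, South, East, West, Central}: service 523 + fixed 920 = 1443
No other subset beats 912.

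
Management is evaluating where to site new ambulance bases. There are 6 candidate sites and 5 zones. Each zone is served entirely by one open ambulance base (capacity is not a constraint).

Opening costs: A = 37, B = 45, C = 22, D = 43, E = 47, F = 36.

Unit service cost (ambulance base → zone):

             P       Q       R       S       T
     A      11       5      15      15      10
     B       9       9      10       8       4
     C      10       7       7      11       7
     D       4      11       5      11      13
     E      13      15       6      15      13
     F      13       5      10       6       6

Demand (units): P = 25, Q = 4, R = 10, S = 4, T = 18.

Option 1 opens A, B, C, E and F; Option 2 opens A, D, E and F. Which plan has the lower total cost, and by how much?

Option 2 is cheaper by 123.

Option 1: {A, B, C, E, F}: P→B 9·25=225, Q→A 5·4=20, R→E 6·10=60, S→F 6·4=24, T→B 4·18=72. Service 401; fixed 187; total 588.
Option 2: {A, D, E, F}: P→D 4·25=100, Q→A 5·4=20, R→D 5·10=50, S→F 6·4=24, T→F 6·18=108. Service 302; fixed 163; total 465.
Difference: |588 − 465| = 123.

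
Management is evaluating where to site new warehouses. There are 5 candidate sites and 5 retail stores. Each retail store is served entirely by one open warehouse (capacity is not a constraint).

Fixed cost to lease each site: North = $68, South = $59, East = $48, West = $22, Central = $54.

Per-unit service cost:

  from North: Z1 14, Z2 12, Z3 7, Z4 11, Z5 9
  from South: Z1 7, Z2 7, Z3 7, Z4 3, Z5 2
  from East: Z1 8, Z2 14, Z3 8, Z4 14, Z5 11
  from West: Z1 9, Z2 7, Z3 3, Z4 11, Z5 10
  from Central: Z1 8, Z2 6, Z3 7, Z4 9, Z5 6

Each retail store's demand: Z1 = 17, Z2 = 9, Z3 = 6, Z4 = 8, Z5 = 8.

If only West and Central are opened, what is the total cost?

Total cost: 404

Each retail store is assigned to its cheapest site among the open ones.
{West, Central}: Z1→Central 8·17=136, Z2→Central 6·9=54, Z3→West 3·6=18, Z4→Central 9·8=72, Z5→Central 6·8=48. Service 328; fixed 76; total 404.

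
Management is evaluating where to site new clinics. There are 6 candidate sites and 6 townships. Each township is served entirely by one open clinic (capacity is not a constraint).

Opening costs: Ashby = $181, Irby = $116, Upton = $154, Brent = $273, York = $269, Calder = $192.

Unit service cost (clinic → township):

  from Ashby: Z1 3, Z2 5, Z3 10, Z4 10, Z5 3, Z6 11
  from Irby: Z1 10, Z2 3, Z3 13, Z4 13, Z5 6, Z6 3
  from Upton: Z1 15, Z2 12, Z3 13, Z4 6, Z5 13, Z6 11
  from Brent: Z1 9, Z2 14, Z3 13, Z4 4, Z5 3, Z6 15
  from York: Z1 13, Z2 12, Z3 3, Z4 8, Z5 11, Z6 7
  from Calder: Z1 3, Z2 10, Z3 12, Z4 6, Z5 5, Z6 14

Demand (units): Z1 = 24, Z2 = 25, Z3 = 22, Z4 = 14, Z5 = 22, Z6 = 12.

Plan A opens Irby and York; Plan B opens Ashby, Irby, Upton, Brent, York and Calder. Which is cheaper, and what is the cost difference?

Plan A: {Irby, York}: Z1→Irby 10·24=240, Z2→Irby 3·25=75, Z3→York 3·22=66, Z4→York 8·14=112, Z5→Irby 6·22=132, Z6→Irby 3·12=36. Service 661; fixed 385; total 1046.
Plan B: {Ashby, Irby, Upton, Brent, York, Calder}: Z1→Ashby 3·24=72, Z2→Irby 3·25=75, Z3→York 3·22=66, Z4→Brent 4·14=56, Z5→Ashby 3·22=66, Z6→Irby 3·12=36. Service 371; fixed 1185; total 1556.
Difference: |1046 − 1556| = 510.

Plan A is cheaper by 510.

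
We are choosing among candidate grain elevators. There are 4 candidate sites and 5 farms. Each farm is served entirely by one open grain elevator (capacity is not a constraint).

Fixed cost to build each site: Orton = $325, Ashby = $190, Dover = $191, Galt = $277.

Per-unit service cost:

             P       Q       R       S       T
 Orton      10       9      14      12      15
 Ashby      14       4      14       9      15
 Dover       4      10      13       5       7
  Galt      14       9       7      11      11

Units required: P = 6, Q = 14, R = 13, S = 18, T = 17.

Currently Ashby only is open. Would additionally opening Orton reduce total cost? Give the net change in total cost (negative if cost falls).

Current service cost with {Ashby}: 739.
Adding Orton: each farm re-picks its cheapest; new service cost 715, saving 24.
Extra fixed cost: 325. Net change = 325 − 24 = 301.
(Totals: 929 → 1230.)

No — net change +301 (cost rises by 301).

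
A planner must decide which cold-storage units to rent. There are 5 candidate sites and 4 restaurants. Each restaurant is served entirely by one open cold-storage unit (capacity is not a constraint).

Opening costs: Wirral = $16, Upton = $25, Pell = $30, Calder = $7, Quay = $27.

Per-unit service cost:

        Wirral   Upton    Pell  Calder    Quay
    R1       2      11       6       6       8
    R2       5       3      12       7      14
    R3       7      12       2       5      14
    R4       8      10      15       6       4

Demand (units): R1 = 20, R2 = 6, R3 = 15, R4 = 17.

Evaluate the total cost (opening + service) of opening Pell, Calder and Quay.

Each restaurant is assigned to its cheapest site among the open ones.
{Pell, Calder, Quay}: R1→Pell 6·20=120, R2→Calder 7·6=42, R3→Pell 2·15=30, R4→Quay 4·17=68. Service 260; fixed 64; total 324.

Total cost: 324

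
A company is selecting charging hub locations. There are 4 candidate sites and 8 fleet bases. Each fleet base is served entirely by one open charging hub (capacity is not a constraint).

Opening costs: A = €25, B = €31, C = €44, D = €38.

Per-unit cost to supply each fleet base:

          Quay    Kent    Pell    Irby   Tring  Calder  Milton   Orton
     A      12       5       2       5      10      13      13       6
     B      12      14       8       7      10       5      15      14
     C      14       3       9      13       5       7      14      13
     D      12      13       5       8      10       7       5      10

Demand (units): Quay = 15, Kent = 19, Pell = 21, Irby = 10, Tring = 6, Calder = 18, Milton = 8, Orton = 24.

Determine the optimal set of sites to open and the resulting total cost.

For any fixed open set, each fleet base goes to its cheapest open site; total = fixed + service.
{A, B, C, D}: Quay→A 12·15=180, Kent→C 3·19=57, Pell→A 2·21=42, Irby→A 5·10=50, Tring→C 5·6=30, Calder→B 5·18=90, Milton→D 5·8=40, Orton→A 6·24=144. Service 633; fixed 138; total 771.
{A, C, D}: service 669 + fixed 107 = 776
{A, B, D}: service 701 + fixed 94 = 795
{A}: service 909 + fixed 25 = 934
No other subset beats 771.

Open A, B, C and D; minimum total cost 771.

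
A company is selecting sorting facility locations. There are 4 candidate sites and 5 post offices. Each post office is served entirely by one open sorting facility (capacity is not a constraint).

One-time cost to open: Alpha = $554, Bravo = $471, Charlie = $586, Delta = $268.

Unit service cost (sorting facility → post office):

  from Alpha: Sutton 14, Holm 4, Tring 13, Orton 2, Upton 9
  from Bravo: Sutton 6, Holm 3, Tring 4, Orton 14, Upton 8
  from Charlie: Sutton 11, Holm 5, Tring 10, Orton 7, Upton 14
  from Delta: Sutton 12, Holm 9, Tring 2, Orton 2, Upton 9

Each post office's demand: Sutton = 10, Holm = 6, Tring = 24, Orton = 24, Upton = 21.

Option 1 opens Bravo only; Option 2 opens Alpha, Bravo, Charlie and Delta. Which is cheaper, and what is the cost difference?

Option 1: {Bravo}: Sutton→Bravo 6·10=60, Holm→Bravo 3·6=18, Tring→Bravo 4·24=96, Orton→Bravo 14·24=336, Upton→Bravo 8·21=168. Service 678; fixed 471; total 1149.
Option 2: {Alpha, Bravo, Charlie, Delta}: Sutton→Bravo 6·10=60, Holm→Bravo 3·6=18, Tring→Delta 2·24=48, Orton→Alpha 2·24=48, Upton→Bravo 8·21=168. Service 342; fixed 1879; total 2221.
Difference: |1149 − 2221| = 1072.

Option 1 is cheaper by 1072.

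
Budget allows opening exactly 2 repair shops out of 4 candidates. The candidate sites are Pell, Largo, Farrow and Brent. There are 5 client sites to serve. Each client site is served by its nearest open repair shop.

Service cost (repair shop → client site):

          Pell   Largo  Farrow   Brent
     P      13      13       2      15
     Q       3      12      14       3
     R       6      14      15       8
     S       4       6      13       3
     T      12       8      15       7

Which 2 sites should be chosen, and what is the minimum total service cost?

With exactly 2 open, each client site uses its cheapest among the chosen.
{Farrow, Brent}: P→Farrow 2, Q→Brent 3, R→Brent 8, S→Brent 3, T→Brent 7. Service cost 23.
{Pell, Farrow}: service cost 27
{Pell, Brent}: service cost 32
Among all 6 size-2 choices, {Farrow, Brent} is lowest.

Choose Farrow and Brent; total service cost 23.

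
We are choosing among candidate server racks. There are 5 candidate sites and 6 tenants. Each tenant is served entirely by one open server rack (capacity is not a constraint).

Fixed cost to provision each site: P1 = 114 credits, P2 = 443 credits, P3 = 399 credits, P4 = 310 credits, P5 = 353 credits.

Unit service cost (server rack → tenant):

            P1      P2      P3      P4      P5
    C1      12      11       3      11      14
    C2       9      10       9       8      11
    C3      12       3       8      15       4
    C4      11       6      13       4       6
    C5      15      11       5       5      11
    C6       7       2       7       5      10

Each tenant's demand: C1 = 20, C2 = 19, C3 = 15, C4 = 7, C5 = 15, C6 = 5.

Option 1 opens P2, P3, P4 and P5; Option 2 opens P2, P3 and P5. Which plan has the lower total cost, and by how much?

Option 2 is cheaper by 277.

Option 1: {P2, P3, P4, P5}: C1→P3 3·20=60, C2→P4 8·19=152, C3→P2 3·15=45, C4→P4 4·7=28, C5→P3 5·15=75, C6→P2 2·5=10. Service 370; fixed 1505; total 1875.
Option 2: {P2, P3, P5}: C1→P3 3·20=60, C2→P3 9·19=171, C3→P2 3·15=45, C4→P2 6·7=42, C5→P3 5·15=75, C6→P2 2·5=10. Service 403; fixed 1195; total 1598.
Difference: |1875 − 1598| = 277.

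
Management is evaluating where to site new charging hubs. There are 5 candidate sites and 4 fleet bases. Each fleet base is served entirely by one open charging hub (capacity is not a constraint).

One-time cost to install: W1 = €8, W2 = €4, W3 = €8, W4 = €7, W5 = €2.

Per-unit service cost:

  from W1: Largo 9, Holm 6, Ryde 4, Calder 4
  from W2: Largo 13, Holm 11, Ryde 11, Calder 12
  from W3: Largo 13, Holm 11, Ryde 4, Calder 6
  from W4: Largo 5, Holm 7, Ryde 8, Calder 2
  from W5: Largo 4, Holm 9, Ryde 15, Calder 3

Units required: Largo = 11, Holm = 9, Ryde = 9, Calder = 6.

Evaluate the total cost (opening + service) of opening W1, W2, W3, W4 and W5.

Total cost: 175

Each fleet base is assigned to its cheapest site among the open ones.
{W1, W2, W3, W4, W5}: Largo→W5 4·11=44, Holm→W1 6·9=54, Ryde→W1 4·9=36, Calder→W4 2·6=12. Service 146; fixed 29; total 175.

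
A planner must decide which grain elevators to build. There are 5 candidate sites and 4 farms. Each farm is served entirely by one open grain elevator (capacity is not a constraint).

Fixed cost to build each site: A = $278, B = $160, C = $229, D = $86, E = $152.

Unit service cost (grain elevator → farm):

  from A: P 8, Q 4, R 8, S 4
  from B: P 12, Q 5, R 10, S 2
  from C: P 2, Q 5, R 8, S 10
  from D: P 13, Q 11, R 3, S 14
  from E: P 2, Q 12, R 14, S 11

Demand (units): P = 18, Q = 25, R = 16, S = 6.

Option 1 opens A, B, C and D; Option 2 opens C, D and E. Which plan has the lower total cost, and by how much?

Option 1: {A, B, C, D}: P→C 2·18=36, Q→A 4·25=100, R→D 3·16=48, S→B 2·6=12. Service 196; fixed 753; total 949.
Option 2: {C, D, E}: P→C 2·18=36, Q→C 5·25=125, R→D 3·16=48, S→C 10·6=60. Service 269; fixed 467; total 736.
Difference: |949 − 736| = 213.

Option 2 is cheaper by 213.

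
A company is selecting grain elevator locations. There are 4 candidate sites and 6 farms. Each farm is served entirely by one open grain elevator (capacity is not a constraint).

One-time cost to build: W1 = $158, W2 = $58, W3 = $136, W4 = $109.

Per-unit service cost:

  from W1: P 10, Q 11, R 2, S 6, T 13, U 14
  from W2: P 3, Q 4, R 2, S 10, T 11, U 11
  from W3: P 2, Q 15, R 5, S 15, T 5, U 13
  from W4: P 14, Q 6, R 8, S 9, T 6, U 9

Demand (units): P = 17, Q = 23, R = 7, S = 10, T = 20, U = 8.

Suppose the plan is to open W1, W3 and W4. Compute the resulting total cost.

Each farm is assigned to its cheapest site among the open ones.
{W1, W3, W4}: P→W3 2·17=34, Q→W4 6·23=138, R→W1 2·7=14, S→W1 6·10=60, T→W3 5·20=100, U→W4 9·8=72. Service 418; fixed 403; total 821.

Total cost: 821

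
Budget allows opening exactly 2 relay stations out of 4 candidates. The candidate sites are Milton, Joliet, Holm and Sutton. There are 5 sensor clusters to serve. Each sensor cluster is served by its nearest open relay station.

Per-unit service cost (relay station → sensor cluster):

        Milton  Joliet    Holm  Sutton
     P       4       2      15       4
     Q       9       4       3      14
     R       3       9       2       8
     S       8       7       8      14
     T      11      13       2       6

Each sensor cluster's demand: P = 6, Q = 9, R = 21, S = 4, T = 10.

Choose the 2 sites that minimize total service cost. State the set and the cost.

With exactly 2 open, each sensor cluster uses its cheapest among the chosen.
{Joliet, Holm}: P→Joliet 2·6=12, Q→Holm 3·9=27, R→Holm 2·21=42, S→Joliet 7·4=28, T→Holm 2·10=20. Service cost 129.
{Milton, Holm}: service cost 145
{Holm, Sutton}: service cost 145
Among all 6 size-2 choices, {Joliet, Holm} is lowest.

Choose Joliet and Holm; total service cost 129.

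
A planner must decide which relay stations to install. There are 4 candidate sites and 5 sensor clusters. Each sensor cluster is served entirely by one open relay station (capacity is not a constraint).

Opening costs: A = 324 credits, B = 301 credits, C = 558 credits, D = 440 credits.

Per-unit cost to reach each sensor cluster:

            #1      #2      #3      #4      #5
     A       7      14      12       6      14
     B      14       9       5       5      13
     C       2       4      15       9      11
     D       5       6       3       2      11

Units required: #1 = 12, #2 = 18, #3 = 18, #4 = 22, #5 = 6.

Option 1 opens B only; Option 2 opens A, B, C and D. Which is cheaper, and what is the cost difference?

Option 1: {B}: #1→B 14·12=168, #2→B 9·18=162, #3→B 5·18=90, #4→B 5·22=110, #5→B 13·6=78. Service 608; fixed 301; total 909.
Option 2: {A, B, C, D}: #1→C 2·12=24, #2→C 4·18=72, #3→D 3·18=54, #4→D 2·22=44, #5→C 11·6=66. Service 260; fixed 1623; total 1883.
Difference: |909 − 1883| = 974.

Option 1 is cheaper by 974.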